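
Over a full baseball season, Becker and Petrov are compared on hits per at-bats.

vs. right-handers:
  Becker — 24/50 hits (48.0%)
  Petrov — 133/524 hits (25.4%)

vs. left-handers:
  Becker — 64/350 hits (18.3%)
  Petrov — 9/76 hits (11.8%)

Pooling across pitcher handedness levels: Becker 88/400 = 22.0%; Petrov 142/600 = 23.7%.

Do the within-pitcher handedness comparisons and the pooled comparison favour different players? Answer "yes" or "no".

yes

Within each pitcher handedness level (vs. right-handers 48.0% vs 25.4%; vs. left-handers 18.3% vs 11.8%), Becker has the higher rate every time. Pooled: 22.0% vs 23.7% — Petrov has the higher rate overall. The two comparisons disagree.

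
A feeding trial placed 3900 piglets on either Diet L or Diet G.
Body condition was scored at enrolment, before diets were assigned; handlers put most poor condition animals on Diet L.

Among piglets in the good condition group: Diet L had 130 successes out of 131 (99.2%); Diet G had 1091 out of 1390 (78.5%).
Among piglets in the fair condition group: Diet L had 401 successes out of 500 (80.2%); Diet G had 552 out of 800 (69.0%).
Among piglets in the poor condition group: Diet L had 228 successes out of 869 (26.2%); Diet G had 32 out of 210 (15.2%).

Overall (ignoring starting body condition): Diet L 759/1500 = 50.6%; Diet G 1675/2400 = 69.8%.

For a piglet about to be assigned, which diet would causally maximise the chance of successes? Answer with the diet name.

The stratified and pooled comparisons disagree (Diet L wins within each starting body condition; Diet G wins overall), so the answer turns on the causal role of starting body condition.
Here starting body condition is a common cause — it drives both which diet a case falls under and the outcome. The crude comparison mixes populations; the stratum-specific rates are the causally relevant ones.
Within each level — good condition: 99.2% vs 78.5%; fair condition: 80.2% vs 69.0%; poor condition: 26.2% vs 15.2% — Diet L is higher every time.

Diet L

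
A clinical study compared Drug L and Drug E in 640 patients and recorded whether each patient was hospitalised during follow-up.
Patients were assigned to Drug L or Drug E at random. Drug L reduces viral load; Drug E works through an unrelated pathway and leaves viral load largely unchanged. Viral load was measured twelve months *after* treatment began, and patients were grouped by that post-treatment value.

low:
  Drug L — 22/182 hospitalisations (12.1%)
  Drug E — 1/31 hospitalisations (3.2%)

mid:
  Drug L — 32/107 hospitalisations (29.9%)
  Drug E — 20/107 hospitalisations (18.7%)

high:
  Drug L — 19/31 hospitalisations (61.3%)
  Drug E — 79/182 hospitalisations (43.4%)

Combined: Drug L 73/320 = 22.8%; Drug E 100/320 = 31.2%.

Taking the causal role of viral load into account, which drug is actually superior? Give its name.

Drug L

The distribution of viral load is itself part of what the drug does — it is an intermediate outcome. Holding it fixed would remove that part of the effect; the total effect is the pooled difference.
Pooled: Drug L 22.8% vs Drug E 31.2%; Drug L is lower overall.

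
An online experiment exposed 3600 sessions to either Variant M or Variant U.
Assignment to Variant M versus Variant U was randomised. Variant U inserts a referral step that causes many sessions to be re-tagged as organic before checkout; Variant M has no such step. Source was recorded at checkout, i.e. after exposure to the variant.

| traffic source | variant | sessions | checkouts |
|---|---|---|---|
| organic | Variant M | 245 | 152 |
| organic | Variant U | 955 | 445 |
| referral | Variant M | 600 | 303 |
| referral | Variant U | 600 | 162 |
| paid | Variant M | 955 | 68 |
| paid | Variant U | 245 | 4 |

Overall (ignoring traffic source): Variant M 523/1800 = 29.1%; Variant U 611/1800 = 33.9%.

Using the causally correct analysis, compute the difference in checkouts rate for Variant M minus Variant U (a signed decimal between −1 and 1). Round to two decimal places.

Variant M is higher inside every traffic source stratum but Variant U is higher in aggregate. Whether to stratify depends on how traffic source relates to the variant.
Traffic source lies on the pathway variant → traffic source → outcome, so adjusting for it blocks the indirect effect. For the total causal effect of variant, use the unadjusted pooled rates.
The causal difference is the pooled difference: 0.291 − 0.339 = -0.049.

-0.05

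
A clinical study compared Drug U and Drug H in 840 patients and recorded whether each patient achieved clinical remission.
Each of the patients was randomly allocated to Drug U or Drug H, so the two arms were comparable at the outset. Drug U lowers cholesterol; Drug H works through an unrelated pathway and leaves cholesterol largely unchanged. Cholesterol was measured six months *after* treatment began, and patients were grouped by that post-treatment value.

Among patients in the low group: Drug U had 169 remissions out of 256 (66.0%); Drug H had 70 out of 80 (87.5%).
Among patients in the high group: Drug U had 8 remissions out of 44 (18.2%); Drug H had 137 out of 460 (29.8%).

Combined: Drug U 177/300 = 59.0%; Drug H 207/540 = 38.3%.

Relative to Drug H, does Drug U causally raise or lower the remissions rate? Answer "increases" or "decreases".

increases

Within every cholesterol level Drug H has the higher rate, yet pooled Drug U does — Simpson's reversal.
Stratifying would compare drugs among patients the drugs themselves sorted into cholesterol groups — a form of selection on an intermediate. The unconditioned pooled rates give the total causal effect.
Pooled: Drug U 59.0% vs Drug H 38.3%; Drug U is higher overall.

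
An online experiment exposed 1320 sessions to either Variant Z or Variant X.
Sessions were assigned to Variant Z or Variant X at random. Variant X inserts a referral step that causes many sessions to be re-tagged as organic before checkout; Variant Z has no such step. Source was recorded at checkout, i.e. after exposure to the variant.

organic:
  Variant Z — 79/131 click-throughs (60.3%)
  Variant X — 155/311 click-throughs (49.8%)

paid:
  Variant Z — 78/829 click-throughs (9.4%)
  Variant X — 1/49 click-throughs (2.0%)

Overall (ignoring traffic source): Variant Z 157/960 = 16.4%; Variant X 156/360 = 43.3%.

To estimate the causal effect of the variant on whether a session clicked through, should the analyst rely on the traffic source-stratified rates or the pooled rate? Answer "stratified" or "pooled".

The traffic source-specific comparison favours Variant Z throughout, but the pooled figures favour Variant X. The question is whether to condition on traffic source.
The distribution of traffic source is itself part of what the variant does — it is an intermediate outcome. Holding it fixed would remove that part of the effect; the total effect is the pooled difference.
Pooled: Variant Z 16.4% vs Variant X 43.3%; Variant X is higher overall.

pooled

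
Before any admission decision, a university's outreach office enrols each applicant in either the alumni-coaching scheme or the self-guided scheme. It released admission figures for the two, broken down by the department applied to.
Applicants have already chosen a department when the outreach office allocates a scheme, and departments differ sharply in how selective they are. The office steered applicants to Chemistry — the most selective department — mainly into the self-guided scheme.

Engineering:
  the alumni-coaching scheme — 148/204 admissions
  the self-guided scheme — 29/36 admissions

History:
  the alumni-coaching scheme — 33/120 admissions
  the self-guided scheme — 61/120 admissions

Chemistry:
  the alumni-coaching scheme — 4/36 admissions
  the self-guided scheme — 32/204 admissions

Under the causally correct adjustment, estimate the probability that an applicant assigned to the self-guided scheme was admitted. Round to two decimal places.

Since department is a pre-existing factor (not a product of the outreach scheme) and it affects the outcome on its own, it is a confounder. The stratified rates, not the pooled rate, identify the causal effect.
Standardising the self-guided scheme to the population department mix: 0.333·29/36 + 0.333·61/120 + 0.333·32/204 = 0.490.

0.49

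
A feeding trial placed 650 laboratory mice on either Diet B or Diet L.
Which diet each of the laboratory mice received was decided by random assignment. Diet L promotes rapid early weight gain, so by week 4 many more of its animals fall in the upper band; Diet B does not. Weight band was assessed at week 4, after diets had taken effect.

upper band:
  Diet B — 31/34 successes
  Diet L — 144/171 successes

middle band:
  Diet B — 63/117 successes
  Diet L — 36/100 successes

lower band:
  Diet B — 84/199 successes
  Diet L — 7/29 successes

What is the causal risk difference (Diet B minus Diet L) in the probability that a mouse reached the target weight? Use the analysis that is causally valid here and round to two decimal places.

Within every week-4 weight band level Diet B has the higher rate, yet pooled Diet L does — Simpson's reversal.
Week-4 weight band is downstream of the diet. One should not condition on a consequence of treatment, so the overall rates are the right comparison.
The causal difference is the pooled difference: 0.509 − 0.623 = -0.115.

-0.11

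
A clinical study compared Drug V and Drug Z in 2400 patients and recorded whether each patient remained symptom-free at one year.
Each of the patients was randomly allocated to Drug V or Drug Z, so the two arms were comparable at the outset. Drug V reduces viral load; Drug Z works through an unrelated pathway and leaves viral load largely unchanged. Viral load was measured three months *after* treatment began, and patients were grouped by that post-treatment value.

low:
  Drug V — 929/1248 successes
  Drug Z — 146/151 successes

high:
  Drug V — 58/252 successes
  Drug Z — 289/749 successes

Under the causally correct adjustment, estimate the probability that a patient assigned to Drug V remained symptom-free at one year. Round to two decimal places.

0.66

Within every viral load level Drug Z has the higher rate, yet pooled Drug V does — Simpson's reversal.
The distribution of viral load is itself part of what the drug does — it is an intermediate outcome. Holding it fixed would remove that part of the effect; the total effect is the pooled difference.
So P(outcome | do(Drug V)) is just the pooled rate for Drug V: 987/1500 = 0.658.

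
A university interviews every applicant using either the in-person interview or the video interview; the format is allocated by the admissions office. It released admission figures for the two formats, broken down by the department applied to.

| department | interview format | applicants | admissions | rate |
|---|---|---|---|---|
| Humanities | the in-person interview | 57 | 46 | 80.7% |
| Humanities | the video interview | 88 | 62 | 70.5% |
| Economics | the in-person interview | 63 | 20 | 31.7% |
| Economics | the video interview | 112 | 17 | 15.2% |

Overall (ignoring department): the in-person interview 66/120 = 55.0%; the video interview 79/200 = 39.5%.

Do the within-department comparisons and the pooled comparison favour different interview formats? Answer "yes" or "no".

no

Within each department level (Humanities 80.7% vs 70.5%; Economics 31.7% vs 15.2%), the in-person interview has the higher rate every time. Pooled: 55.0% vs 39.5% — the in-person interview has the higher rate overall. They agree.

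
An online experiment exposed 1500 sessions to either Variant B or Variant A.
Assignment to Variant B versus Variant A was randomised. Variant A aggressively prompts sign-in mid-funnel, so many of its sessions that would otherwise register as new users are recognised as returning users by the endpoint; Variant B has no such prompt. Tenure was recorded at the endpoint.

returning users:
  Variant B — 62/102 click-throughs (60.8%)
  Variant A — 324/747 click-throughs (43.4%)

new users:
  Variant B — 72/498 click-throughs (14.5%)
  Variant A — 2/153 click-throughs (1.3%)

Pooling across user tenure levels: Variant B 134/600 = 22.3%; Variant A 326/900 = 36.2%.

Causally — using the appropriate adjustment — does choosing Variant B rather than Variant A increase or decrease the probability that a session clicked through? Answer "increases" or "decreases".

The stratified and pooled comparisons disagree (Variant B wins within each user tenure; Variant A wins overall), so the answer turns on the causal role of user tenure.
User tenure is recorded after the variant and is itself shifted by it — it sits on the causal path from variant to outcome. Conditioning on a mediator would strip out part of the effect we want; the pooled comparison gives the total causal effect.
Pooled: Variant B 22.3% vs Variant A 36.2%; Variant A is higher overall.

decreases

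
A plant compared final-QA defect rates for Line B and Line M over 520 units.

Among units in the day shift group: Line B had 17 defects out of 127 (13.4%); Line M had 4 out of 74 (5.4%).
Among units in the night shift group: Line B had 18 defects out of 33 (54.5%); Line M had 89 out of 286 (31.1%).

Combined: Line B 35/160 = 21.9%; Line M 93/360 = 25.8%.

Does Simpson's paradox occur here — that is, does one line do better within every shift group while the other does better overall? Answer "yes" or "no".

Within each shift level (day shift 13.4% vs 5.4%; night shift 54.5% vs 31.1%), Line M has the lower rate every time. Pooled: 21.9% vs 25.8% — Line B has the lower rate overall. The two comparisons disagree.

yes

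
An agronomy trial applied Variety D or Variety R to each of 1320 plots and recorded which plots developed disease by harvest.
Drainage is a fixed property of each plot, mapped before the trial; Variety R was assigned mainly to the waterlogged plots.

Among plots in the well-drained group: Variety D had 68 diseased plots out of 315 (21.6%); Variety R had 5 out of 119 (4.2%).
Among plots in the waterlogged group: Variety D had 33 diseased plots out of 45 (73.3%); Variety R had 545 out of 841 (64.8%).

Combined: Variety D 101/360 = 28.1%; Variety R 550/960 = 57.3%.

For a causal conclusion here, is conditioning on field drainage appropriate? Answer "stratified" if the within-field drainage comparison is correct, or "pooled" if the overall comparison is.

Here field drainage is a common cause — it drives both which variety a case falls under and the outcome. The crude comparison mixes populations; the stratum-specific rates are the causally relevant ones.
Within each level — well-drained: 21.6% vs 4.2%; waterlogged: 73.3% vs 64.8% — Variety R is lower every time.

stratified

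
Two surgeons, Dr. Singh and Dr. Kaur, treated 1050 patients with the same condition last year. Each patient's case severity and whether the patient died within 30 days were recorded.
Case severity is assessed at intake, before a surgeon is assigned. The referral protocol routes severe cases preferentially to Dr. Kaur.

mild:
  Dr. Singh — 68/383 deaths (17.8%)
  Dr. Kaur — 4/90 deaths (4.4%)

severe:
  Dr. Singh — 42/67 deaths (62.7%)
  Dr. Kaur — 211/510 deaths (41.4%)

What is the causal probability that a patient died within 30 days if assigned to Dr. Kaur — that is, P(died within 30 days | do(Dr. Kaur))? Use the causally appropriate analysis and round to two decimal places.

0.25

The imbalance in case severity arose from how patients were allocated, not from anything the surgeon did; and case severity independently affects the outcome. The pooled gap is confounded — condition on case severity.
Standardising Dr. Kaur to the population case severity mix: 0.450·4/90 + 0.550·211/510 = 0.247.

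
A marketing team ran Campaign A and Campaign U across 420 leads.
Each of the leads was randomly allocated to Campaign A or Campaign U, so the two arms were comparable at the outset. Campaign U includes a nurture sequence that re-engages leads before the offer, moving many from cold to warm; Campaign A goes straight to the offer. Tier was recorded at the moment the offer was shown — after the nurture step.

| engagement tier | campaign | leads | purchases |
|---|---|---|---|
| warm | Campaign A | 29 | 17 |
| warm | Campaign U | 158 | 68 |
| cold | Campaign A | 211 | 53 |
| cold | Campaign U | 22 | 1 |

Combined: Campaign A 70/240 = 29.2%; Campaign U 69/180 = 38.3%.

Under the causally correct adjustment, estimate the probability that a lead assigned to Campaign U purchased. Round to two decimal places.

Within every engagement tier level Campaign A has the higher rate, yet pooled Campaign U does — Simpson's reversal.
Engagement tier is downstream of the campaign. One should not condition on a consequence of treatment, so the overall rates are the right comparison.
So P(outcome | do(Campaign U)) is just the pooled rate for Campaign U: 69/180 = 0.383.

0.38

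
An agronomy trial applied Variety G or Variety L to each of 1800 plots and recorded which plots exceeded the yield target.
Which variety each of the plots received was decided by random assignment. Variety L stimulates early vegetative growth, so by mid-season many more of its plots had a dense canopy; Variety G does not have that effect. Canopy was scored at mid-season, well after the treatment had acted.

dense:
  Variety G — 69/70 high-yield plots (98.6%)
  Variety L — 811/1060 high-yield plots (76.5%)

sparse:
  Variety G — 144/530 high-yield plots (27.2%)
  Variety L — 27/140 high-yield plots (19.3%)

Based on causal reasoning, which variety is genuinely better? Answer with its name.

Variety L

The mid-season canopy-specific comparison favours Variety G throughout, but the pooled figures favour Variety L. The question is whether to condition on mid-season canopy.
Mid-season canopy is recorded after the variety and is itself shifted by it — it sits on the causal path from variety to outcome. Conditioning on a mediator would strip out part of the effect we want; the pooled comparison gives the total causal effect.
Pooled: Variety G 35.5% vs Variety L 69.8%; Variety L is higher overall.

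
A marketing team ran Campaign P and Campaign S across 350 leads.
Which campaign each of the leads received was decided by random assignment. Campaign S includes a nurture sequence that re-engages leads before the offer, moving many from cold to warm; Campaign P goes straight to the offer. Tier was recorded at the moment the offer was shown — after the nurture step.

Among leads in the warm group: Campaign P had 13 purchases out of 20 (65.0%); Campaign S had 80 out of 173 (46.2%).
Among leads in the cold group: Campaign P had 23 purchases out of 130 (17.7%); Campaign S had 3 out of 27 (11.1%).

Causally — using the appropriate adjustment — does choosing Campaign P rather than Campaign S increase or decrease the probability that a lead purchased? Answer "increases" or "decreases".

decreases

Stratifying would compare campaigns among leads the campaigns themselves sorted into engagement tier groups — a form of selection on an intermediate. The unconditioned pooled rates give the total causal effect.
Pooled: Campaign P 24.0% vs Campaign S 41.5%; Campaign S is higher overall.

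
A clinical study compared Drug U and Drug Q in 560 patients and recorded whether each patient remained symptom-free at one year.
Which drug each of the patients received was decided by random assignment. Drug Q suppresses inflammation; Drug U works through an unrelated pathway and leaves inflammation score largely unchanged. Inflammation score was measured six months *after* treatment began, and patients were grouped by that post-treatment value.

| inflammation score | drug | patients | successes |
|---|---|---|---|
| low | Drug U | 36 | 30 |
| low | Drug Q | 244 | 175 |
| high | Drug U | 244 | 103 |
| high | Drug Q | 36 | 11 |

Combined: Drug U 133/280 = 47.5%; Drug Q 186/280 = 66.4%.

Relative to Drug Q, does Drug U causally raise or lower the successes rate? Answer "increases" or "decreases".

Stratifying would compare drugs among patients the drugs themselves sorted into inflammation score groups — a form of selection on an intermediate. The unconditioned pooled rates give the total causal effect.
Pooled: Drug U 47.5% vs Drug Q 66.4%; Drug Q is higher overall.

decreases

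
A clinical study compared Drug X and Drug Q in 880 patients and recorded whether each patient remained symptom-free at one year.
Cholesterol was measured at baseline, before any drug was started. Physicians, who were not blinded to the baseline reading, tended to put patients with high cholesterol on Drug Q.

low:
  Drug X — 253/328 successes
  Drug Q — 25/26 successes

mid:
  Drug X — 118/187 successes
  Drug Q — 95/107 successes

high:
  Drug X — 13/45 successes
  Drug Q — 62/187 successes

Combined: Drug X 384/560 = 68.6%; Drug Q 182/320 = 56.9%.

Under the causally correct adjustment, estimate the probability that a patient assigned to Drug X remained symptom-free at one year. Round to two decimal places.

0.60

The imbalance in cholesterol arose from how patients were allocated, not from anything the drug did; and cholesterol independently affects the outcome. The pooled gap is confounded — condition on cholesterol.
Standardising Drug X to the population cholesterol mix: 0.402·253/328 + 0.334·118/187 + 0.264·13/45 = 0.597.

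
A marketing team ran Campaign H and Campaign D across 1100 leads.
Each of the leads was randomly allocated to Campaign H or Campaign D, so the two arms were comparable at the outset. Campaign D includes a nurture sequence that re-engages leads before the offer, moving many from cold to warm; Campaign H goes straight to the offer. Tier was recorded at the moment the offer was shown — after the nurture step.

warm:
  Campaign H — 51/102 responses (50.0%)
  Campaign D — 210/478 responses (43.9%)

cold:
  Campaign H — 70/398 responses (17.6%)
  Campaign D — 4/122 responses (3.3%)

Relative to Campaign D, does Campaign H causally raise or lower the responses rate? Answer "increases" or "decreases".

Engagement tier is downstream of the campaign. One should not condition on a consequence of treatment, so the overall rates are the right comparison.
Pooled: Campaign H 24.2% vs Campaign D 35.7%; Campaign D is higher overall.

decreases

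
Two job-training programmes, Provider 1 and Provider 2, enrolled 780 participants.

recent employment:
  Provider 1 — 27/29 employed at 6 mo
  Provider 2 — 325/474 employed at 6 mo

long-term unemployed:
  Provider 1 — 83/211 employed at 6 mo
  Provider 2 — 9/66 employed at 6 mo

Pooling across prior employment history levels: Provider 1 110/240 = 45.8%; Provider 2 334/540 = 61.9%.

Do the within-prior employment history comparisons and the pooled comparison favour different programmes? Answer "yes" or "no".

yes

Within each prior employment history level (recent employment 93.1% vs 68.6%; long-term unemployed 39.3% vs 13.6%), Provider 1 has the higher rate every time. Pooled: 45.8% vs 61.9% — Provider 2 has the higher rate overall. The two comparisons disagree.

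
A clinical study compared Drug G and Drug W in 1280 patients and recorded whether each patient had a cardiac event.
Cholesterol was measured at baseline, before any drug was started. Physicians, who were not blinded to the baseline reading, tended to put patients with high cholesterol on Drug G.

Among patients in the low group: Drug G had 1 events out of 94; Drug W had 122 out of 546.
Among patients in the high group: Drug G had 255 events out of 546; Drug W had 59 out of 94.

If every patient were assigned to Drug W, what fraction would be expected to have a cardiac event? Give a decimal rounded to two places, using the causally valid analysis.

Cholesterol satisfies the back-door criterion: it is not a descendant of the drug, and it blocks the spurious path from drug to outcome. Adjusting for it (i.e., using the within-cholesterol rates) gives the causal effect.
Standardising Drug W to the population cholesterol mix: 0.500·122/546 + 0.500·59/94 = 0.426.

0.43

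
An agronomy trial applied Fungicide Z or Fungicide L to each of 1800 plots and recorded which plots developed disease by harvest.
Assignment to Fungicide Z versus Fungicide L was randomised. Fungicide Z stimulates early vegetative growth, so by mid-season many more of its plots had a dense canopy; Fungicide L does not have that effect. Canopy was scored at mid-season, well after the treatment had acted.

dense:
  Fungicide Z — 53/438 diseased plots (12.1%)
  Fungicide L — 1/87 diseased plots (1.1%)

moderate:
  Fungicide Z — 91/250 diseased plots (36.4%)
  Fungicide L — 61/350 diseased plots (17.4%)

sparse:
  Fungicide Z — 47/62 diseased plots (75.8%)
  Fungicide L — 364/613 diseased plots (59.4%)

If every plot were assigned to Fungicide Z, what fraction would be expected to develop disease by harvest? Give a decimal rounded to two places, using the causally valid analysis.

0.25

Because the fungicide influences mid-season canopy, mid-season canopy is a post-treatment mediator, not a confounder. Stratifying on it would bias the estimate; the causal effect is the crude pooled difference.
So P(outcome | do(Fungicide Z)) is just the pooled rate for Fungicide Z: 191/750 = 0.255.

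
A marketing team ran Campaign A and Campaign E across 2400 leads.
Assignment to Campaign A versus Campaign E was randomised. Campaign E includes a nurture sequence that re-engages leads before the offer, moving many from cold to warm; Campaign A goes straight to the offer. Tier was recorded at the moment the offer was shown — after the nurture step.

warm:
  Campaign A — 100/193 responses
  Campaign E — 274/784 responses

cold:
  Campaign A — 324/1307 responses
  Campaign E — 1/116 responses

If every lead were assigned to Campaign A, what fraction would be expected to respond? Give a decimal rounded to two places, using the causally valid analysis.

0.28

Stratifying would compare campaigns among leads the campaigns themselves sorted into engagement tier groups — a form of selection on an intermediate. The unconditioned pooled rates give the total causal effect.
So P(outcome | do(Campaign A)) is just the pooled rate for Campaign A: 424/1500 = 0.283.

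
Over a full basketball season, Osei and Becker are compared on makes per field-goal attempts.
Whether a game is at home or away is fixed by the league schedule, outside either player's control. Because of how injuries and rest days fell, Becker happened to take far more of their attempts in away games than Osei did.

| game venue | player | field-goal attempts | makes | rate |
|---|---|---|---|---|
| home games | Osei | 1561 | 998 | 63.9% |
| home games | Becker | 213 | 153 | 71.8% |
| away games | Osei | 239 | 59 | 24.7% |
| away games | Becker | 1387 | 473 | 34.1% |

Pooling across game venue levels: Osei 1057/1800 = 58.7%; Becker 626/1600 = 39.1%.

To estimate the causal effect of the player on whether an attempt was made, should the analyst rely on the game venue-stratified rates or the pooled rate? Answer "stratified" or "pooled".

stratified

The stratified and pooled comparisons disagree (Becker wins within each game venue; Osei wins overall), so the answer turns on the causal role of game venue.
Game venue differs across players for reasons unrelated to any effect of the player itself, and it separately predicts the outcome — a classic confounder. We must compare within game venue levels.
Within each level — home games: 63.9% vs 71.8%; away games: 24.7% vs 34.1% — Becker is higher every time.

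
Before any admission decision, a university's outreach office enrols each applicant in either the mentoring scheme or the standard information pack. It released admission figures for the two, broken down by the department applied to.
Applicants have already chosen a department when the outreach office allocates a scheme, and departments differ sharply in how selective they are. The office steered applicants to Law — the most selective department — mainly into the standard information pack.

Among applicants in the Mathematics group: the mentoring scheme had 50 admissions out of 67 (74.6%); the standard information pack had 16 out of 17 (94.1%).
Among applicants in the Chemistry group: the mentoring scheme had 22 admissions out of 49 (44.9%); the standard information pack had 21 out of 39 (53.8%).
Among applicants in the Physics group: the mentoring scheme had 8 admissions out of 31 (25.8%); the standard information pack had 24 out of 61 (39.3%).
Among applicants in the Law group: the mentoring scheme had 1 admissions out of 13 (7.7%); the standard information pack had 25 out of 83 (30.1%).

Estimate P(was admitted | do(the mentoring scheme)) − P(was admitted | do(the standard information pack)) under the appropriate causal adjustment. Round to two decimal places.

Within every department level the standard information pack has the higher rate, yet pooled the mentoring scheme does — Simpson's reversal.
Here department is a common cause — it drives both which outreach scheme a case falls under and the outcome. The crude comparison mixes populations; the stratum-specific rates are the causally relevant ones.
Adjusting over the population distribution of department: 0.233·(0.746−0.941) + 0.244·(0.449−0.538) + 0.256·(0.258−0.393) + 0.267·(0.077−0.301) = -0.162.

-0.16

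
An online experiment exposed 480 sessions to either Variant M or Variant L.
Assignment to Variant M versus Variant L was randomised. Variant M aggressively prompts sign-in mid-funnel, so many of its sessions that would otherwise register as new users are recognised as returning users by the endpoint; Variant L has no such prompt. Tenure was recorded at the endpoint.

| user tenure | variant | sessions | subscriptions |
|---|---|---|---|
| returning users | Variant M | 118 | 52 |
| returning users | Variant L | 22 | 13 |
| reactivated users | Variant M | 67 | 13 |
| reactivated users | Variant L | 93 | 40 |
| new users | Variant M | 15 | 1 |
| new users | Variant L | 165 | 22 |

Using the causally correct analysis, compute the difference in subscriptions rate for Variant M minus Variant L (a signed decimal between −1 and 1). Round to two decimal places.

+0.06

The user tenure-specific comparison favours Variant L throughout, but the pooled figures favour Variant M. The question is whether to condition on user tenure.
User tenure lies on the pathway variant → user tenure → outcome, so adjusting for it blocks the indirect effect. For the total causal effect of variant, use the unadjusted pooled rates.
The causal difference is the pooled difference: 0.330 − 0.268 = +0.062.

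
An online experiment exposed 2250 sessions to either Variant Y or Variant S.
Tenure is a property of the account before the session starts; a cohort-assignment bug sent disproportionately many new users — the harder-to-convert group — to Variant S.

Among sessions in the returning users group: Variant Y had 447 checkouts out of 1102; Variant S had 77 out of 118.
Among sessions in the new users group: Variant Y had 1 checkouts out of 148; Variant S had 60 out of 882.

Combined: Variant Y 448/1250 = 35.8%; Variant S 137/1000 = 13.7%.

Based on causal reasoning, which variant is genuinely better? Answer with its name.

Variant S

User tenure satisfies the back-door criterion: it is not a descendant of the variant, and it blocks the spurious path from variant to outcome. Adjusting for it (i.e., using the within-user tenure rates) gives the causal effect.
Within each level — returning users: 40.6% vs 65.3%; new users: 0.7% vs 6.8% — Variant S is higher every time.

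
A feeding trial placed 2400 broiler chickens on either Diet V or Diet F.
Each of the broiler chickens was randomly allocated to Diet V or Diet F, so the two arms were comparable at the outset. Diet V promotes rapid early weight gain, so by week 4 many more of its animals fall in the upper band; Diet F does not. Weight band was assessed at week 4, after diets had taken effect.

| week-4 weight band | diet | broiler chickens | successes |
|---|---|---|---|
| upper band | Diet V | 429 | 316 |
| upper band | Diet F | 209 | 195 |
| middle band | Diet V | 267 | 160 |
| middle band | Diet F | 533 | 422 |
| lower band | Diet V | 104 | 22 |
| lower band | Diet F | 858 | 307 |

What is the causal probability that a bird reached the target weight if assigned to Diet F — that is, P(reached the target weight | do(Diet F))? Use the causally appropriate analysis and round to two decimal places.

The week-4 weight band-specific comparison favours Diet F throughout, but the pooled figures favour Diet V. The question is whether to condition on week-4 weight band.
Week-4 weight band lies on the pathway diet → week-4 weight band → outcome, so adjusting for it blocks the indirect effect. For the total causal effect of diet, use the unadjusted pooled rates.
So P(outcome | do(Diet F)) is just the pooled rate for Diet F: 924/1600 = 0.578.

0.58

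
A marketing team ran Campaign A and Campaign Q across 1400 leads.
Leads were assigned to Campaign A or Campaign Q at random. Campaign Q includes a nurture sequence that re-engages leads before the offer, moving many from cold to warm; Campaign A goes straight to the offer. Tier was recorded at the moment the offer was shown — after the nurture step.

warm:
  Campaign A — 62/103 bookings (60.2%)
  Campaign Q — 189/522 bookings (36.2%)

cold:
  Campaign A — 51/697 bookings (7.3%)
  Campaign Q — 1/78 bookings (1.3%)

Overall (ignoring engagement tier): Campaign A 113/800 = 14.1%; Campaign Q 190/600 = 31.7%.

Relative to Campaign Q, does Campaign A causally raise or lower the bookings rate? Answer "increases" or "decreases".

The stratified and pooled comparisons disagree (Campaign A wins within each engagement tier; Campaign Q wins overall), so the answer turns on the causal role of engagement tier.
Stratifying would compare campaigns among leads the campaigns themselves sorted into engagement tier groups — a form of selection on an intermediate. The unconditioned pooled rates give the total causal effect.
Pooled: Campaign A 14.1% vs Campaign Q 31.7%; Campaign Q is higher overall.

decreases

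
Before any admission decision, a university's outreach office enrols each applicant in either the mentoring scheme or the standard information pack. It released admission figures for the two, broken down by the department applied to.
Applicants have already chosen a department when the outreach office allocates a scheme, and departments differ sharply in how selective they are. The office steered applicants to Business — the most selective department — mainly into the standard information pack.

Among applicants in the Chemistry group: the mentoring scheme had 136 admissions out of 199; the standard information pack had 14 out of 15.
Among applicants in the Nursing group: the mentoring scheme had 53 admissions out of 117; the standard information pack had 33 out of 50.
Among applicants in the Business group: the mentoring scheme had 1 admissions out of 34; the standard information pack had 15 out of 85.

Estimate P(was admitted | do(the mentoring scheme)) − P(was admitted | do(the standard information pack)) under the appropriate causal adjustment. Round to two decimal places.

The department-specific comparison favours the standard information pack throughout, but the pooled figures favour the mentoring scheme. The question is whether to condition on department.
The imbalance in department arose from how applicants were allocated, not from anything the outreach scheme did; and department independently affects the outcome. The pooled gap is confounded — condition on department.
Adjusting over the population distribution of department: 0.428·(0.683−0.933) + 0.334·(0.453−0.660) + 0.238·(0.029−0.176) = -0.211.

-0.21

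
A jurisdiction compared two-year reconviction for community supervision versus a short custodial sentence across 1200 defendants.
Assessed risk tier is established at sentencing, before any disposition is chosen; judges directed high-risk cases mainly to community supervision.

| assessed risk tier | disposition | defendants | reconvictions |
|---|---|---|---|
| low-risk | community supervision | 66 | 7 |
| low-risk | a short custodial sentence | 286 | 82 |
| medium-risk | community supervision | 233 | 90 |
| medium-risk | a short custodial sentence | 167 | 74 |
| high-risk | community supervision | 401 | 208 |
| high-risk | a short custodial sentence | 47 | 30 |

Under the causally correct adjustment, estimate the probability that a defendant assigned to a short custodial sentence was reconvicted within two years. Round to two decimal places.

0.47

The imbalance in assessed risk tier arose from how defendants were allocated, not from anything the disposition did; and assessed risk tier independently affects the outcome. The pooled gap is confounded — condition on assessed risk tier.
Standardising a short custodial sentence to the population assessed risk tier mix: 0.293·82/286 + 0.333·74/167 + 0.373·30/47 = 0.470.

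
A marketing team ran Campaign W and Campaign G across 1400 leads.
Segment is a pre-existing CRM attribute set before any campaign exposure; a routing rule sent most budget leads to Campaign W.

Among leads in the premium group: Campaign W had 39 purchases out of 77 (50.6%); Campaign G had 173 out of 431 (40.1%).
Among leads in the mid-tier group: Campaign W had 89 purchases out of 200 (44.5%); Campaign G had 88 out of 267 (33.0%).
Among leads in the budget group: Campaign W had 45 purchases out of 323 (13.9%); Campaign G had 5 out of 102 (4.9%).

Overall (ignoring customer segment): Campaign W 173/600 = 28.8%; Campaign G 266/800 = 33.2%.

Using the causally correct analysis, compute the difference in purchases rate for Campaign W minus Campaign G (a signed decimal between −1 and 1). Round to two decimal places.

Since customer segment is a pre-existing factor (not a product of the campaign) and it affects the outcome on its own, it is a confounder. The stratified rates, not the pooled rate, identify the causal effect.
Adjusting over the population distribution of customer segment: 0.363·(0.506−0.401) + 0.334·(0.445−0.330) + 0.304·(0.139−0.049) = +0.104.

+0.10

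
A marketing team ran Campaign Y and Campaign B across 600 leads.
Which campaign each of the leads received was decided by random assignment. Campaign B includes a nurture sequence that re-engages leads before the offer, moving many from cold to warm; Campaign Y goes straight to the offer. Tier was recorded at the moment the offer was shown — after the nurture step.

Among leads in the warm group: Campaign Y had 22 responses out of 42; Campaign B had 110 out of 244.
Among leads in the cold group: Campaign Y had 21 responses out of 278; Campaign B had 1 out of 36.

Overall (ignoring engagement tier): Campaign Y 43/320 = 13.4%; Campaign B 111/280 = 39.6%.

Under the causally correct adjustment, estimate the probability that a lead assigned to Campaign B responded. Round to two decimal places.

0.40

Within every engagement tier level Campaign Y has the higher rate, yet pooled Campaign B does — Simpson's reversal.
Engagement tier here is a post-treatment variable shaped by the campaign; conditioning on it would introduce bias rather than remove it. The overall comparison is the causal one.
So P(outcome | do(Campaign B)) is just the pooled rate for Campaign B: 111/280 = 0.396.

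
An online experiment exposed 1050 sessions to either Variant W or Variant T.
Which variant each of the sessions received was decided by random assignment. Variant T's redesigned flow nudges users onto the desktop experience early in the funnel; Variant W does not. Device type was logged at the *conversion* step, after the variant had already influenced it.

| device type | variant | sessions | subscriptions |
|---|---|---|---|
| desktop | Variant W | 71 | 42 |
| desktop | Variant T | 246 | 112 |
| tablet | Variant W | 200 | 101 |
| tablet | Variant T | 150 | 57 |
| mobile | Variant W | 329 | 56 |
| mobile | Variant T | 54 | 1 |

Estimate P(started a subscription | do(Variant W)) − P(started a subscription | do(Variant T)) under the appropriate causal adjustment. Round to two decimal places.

Because the variant influences device type, device type is a post-treatment mediator, not a confounder. Stratifying on it would bias the estimate; the causal effect is the crude pooled difference.
The causal difference is the pooled difference: 0.332 − 0.378 = -0.046.

-0.05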